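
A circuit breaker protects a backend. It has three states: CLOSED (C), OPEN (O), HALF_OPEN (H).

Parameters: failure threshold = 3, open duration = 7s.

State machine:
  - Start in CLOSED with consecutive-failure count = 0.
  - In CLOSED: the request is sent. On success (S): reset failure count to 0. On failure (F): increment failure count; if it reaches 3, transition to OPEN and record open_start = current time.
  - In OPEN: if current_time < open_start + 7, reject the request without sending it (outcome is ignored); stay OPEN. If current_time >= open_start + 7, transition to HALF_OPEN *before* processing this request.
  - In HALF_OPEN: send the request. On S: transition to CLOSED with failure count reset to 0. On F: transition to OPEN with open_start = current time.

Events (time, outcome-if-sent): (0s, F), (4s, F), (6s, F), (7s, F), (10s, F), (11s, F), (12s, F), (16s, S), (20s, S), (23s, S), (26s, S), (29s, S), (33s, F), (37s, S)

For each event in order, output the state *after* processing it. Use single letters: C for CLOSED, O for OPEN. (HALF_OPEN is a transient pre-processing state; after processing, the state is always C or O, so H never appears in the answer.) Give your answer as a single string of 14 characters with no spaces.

State after each event:
  event#1 t=0s outcome=F: state=CLOSED
  event#2 t=4s outcome=F: state=CLOSED
  event#3 t=6s outcome=F: state=OPEN
  event#4 t=7s outcome=F: state=OPEN
  event#5 t=10s outcome=F: state=OPEN
  event#6 t=11s outcome=F: state=OPEN
  event#7 t=12s outcome=F: state=OPEN
  event#8 t=16s outcome=S: state=CLOSED
  event#9 t=20s outcome=S: state=CLOSED
  event#10 t=23s outcome=S: state=CLOSED
  event#11 t=26s outcome=S: state=CLOSED
  event#12 t=29s outcome=S: state=CLOSED
  event#13 t=33s outcome=F: state=CLOSED
  event#14 t=37s outcome=S: state=CLOSED

Answer: CCOOOOOCCCCCCC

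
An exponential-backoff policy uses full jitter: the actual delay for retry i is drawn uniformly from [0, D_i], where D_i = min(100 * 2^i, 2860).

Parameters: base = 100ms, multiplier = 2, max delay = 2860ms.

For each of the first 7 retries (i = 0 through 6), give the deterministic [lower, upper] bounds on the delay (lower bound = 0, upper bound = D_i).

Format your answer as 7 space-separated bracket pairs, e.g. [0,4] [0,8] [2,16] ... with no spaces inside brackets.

Answer: [0,100] [0,200] [0,400] [0,800] [0,1600] [0,2860] [0,2860]

Derivation:
Computing bounds per retry:
  i=0: D_i=min(100*2^0,2860)=100, bounds=[0,100]
  i=1: D_i=min(100*2^1,2860)=200, bounds=[0,200]
  i=2: D_i=min(100*2^2,2860)=400, bounds=[0,400]
  i=3: D_i=min(100*2^3,2860)=800, bounds=[0,800]
  i=4: D_i=min(100*2^4,2860)=1600, bounds=[0,1600]
  i=5: D_i=min(100*2^5,2860)=2860, bounds=[0,2860]
  i=6: D_i=min(100*2^6,2860)=2860, bounds=[0,2860]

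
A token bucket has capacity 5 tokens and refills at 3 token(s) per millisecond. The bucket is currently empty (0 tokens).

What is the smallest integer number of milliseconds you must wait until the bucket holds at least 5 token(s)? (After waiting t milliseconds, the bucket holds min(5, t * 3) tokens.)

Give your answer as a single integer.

Answer: 2

Derivation:
Need t * 3 >= 5, so t >= 5/3.
Smallest integer t = ceil(5/3) = 2.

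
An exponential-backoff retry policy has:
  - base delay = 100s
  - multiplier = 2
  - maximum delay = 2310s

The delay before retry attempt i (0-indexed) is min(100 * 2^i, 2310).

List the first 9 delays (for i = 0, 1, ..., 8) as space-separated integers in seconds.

Computing each delay:
  i=0: min(100*2^0, 2310) = 100
  i=1: min(100*2^1, 2310) = 200
  i=2: min(100*2^2, 2310) = 400
  i=3: min(100*2^3, 2310) = 800
  i=4: min(100*2^4, 2310) = 1600
  i=5: min(100*2^5, 2310) = 2310
  i=6: min(100*2^6, 2310) = 2310
  i=7: min(100*2^7, 2310) = 2310
  i=8: min(100*2^8, 2310) = 2310

Answer: 100 200 400 800 1600 2310 2310 2310 2310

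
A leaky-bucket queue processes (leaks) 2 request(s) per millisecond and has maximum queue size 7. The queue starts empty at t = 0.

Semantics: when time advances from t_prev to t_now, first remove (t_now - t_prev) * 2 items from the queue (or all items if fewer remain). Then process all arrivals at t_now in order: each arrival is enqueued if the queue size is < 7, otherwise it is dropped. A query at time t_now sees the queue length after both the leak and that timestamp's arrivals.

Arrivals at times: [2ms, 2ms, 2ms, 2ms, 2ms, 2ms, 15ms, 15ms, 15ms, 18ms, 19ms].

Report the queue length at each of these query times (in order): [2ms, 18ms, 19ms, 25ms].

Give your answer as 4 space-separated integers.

Answer: 6 1 1 0

Derivation:
Queue lengths at query times:
  query t=2ms: backlog = 6
  query t=18ms: backlog = 1
  query t=19ms: backlog = 1
  query t=25ms: backlog = 0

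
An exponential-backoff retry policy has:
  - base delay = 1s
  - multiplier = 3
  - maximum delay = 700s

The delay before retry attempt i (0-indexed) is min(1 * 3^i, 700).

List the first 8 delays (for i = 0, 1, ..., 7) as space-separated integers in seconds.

Computing each delay:
  i=0: min(1*3^0, 700) = 1
  i=1: min(1*3^1, 700) = 3
  i=2: min(1*3^2, 700) = 9
  i=3: min(1*3^3, 700) = 27
  i=4: min(1*3^4, 700) = 81
  i=5: min(1*3^5, 700) = 243
  i=6: min(1*3^6, 700) = 700
  i=7: min(1*3^7, 700) = 700

Answer: 1 3 9 27 81 243 700 700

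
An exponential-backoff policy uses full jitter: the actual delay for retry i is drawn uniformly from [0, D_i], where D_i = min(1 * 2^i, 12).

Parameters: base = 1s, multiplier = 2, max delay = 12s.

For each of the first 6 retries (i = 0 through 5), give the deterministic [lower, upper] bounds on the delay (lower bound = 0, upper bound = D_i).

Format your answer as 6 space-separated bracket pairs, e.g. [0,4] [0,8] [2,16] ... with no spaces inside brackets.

Answer: [0,1] [0,2] [0,4] [0,8] [0,12] [0,12]

Derivation:
Computing bounds per retry:
  i=0: D_i=min(1*2^0,12)=1, bounds=[0,1]
  i=1: D_i=min(1*2^1,12)=2, bounds=[0,2]
  i=2: D_i=min(1*2^2,12)=4, bounds=[0,4]
  i=3: D_i=min(1*2^3,12)=8, bounds=[0,8]
  i=4: D_i=min(1*2^4,12)=12, bounds=[0,12]
  i=5: D_i=min(1*2^5,12)=12, bounds=[0,12]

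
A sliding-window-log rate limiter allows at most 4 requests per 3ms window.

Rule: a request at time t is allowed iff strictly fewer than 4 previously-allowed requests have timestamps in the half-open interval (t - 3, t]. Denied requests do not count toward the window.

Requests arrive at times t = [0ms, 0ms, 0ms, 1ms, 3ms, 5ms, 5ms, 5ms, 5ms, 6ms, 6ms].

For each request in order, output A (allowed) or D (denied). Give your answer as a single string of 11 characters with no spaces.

Answer: AAAAAAAADAD

Derivation:
Tracking allowed requests in the window:
  req#1 t=0ms: ALLOW
  req#2 t=0ms: ALLOW
  req#3 t=0ms: ALLOW
  req#4 t=1ms: ALLOW
  req#5 t=3ms: ALLOW
  req#6 t=5ms: ALLOW
  req#7 t=5ms: ALLOW
  req#8 t=5ms: ALLOW
  req#9 t=5ms: DENY
  req#10 t=6ms: ALLOW
  req#11 t=6ms: DENY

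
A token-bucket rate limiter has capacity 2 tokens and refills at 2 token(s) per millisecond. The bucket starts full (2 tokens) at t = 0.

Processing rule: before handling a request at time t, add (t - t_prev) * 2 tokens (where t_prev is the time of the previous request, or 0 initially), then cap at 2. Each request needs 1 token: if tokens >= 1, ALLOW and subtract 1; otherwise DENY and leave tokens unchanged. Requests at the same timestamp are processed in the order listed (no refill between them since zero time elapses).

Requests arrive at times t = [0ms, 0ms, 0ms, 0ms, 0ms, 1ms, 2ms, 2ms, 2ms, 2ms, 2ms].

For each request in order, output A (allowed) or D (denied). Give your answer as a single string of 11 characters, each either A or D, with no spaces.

Simulating step by step:
  req#1 t=0ms: ALLOW
  req#2 t=0ms: ALLOW
  req#3 t=0ms: DENY
  req#4 t=0ms: DENY
  req#5 t=0ms: DENY
  req#6 t=1ms: ALLOW
  req#7 t=2ms: ALLOW
  req#8 t=2ms: ALLOW
  req#9 t=2ms: DENY
  req#10 t=2ms: DENY
  req#11 t=2ms: DENY

Answer: AADDDAAADDD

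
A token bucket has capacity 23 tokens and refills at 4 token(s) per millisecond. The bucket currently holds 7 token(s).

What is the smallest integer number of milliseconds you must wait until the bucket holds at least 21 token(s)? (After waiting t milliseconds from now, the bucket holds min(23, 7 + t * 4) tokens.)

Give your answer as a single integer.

Answer: 4

Derivation:
Need 7 + t * 4 >= 21, so t >= 14/4.
Smallest integer t = ceil(14/4) = 4.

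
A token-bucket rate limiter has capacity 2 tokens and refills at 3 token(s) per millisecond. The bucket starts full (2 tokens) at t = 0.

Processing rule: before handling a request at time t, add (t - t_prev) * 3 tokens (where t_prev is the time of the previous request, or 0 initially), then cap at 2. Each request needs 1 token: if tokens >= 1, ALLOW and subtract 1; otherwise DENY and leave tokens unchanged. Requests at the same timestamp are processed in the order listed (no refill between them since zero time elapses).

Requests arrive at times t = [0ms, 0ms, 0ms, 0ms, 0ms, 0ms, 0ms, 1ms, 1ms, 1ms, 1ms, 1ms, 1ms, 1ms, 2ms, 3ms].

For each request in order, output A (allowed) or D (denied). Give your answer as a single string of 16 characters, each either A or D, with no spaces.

Simulating step by step:
  req#1 t=0ms: ALLOW
  req#2 t=0ms: ALLOW
  req#3 t=0ms: DENY
  req#4 t=0ms: DENY
  req#5 t=0ms: DENY
  req#6 t=0ms: DENY
  req#7 t=0ms: DENY
  req#8 t=1ms: ALLOW
  req#9 t=1ms: ALLOW
  req#10 t=1ms: DENY
  req#11 t=1ms: DENY
  req#12 t=1ms: DENY
  req#13 t=1ms: DENY
  req#14 t=1ms: DENY
  req#15 t=2ms: ALLOW
  req#16 t=3ms: ALLOW

Answer: AADDDDDAADDDDDAA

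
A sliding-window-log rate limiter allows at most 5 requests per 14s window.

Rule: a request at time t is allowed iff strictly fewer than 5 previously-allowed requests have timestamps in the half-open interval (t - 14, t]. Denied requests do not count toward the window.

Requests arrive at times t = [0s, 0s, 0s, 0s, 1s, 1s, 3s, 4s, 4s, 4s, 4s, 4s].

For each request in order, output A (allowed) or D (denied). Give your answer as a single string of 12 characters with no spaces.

Tracking allowed requests in the window:
  req#1 t=0s: ALLOW
  req#2 t=0s: ALLOW
  req#3 t=0s: ALLOW
  req#4 t=0s: ALLOW
  req#5 t=1s: ALLOW
  req#6 t=1s: DENY
  req#7 t=3s: DENY
  req#8 t=4s: DENY
  req#9 t=4s: DENY
  req#10 t=4s: DENY
  req#11 t=4s: DENY
  req#12 t=4s: DENY

Answer: AAAAADDDDDDD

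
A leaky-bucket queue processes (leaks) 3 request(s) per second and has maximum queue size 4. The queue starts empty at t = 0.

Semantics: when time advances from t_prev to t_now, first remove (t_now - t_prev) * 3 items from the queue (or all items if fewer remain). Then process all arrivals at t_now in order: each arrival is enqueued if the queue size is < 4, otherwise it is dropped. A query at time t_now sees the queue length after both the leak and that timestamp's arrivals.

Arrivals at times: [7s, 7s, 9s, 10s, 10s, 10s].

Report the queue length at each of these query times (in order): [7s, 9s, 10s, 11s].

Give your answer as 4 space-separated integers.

Answer: 2 1 3 0

Derivation:
Queue lengths at query times:
  query t=7s: backlog = 2
  query t=9s: backlog = 1
  query t=10s: backlog = 3
  query t=11s: backlog = 0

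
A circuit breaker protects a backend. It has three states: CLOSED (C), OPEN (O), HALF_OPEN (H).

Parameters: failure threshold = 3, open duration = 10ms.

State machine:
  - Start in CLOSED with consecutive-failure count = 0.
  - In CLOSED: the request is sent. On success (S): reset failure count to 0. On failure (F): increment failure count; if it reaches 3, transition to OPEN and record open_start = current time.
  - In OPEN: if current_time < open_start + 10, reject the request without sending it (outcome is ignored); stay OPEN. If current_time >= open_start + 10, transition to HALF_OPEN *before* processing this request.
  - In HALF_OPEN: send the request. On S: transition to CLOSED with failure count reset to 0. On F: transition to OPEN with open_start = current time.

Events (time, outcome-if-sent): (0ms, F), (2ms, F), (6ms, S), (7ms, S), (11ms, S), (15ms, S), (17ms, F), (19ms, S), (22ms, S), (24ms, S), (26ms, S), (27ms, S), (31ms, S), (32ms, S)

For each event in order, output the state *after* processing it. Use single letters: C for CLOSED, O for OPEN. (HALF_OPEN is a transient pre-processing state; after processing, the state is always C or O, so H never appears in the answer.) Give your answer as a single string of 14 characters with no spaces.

Answer: CCCCCCCCCCCCCC

Derivation:
State after each event:
  event#1 t=0ms outcome=F: state=CLOSED
  event#2 t=2ms outcome=F: state=CLOSED
  event#3 t=6ms outcome=S: state=CLOSED
  event#4 t=7ms outcome=S: state=CLOSED
  event#5 t=11ms outcome=S: state=CLOSED
  event#6 t=15ms outcome=S: state=CLOSED
  event#7 t=17ms outcome=F: state=CLOSED
  event#8 t=19ms outcome=S: state=CLOSED
  event#9 t=22ms outcome=S: state=CLOSED
  event#10 t=24ms outcome=S: state=CLOSED
  event#11 t=26ms outcome=S: state=CLOSED
  event#12 t=27ms outcome=S: state=CLOSED
  event#13 t=31ms outcome=S: state=CLOSED
  event#14 t=32ms outcome=S: state=CLOSED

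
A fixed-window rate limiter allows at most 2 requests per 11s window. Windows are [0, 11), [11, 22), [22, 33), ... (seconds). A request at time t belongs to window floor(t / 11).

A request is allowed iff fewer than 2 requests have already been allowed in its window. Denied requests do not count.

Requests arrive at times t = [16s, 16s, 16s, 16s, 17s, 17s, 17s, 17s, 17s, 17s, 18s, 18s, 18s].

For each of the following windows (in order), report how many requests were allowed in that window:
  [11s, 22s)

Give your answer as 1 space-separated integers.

Answer: 2

Derivation:
Processing requests:
  req#1 t=16s (window 1): ALLOW
  req#2 t=16s (window 1): ALLOW
  req#3 t=16s (window 1): DENY
  req#4 t=16s (window 1): DENY
  req#5 t=17s (window 1): DENY
  req#6 t=17s (window 1): DENY
  req#7 t=17s (window 1): DENY
  req#8 t=17s (window 1): DENY
  req#9 t=17s (window 1): DENY
  req#10 t=17s (window 1): DENY
  req#11 t=18s (window 1): DENY
  req#12 t=18s (window 1): DENY
  req#13 t=18s (window 1): DENY

Allowed counts by window: 2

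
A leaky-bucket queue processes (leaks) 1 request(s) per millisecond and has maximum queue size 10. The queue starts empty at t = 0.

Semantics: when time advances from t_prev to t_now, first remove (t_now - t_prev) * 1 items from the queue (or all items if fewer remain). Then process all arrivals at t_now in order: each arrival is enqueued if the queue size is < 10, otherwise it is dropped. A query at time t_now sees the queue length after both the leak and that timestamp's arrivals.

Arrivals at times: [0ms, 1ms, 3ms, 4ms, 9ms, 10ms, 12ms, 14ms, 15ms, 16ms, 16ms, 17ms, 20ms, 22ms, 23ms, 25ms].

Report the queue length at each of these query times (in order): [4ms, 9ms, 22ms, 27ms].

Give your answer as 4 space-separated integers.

Answer: 1 1 1 0

Derivation:
Queue lengths at query times:
  query t=4ms: backlog = 1
  query t=9ms: backlog = 1
  query t=22ms: backlog = 1
  query t=27ms: backlog = 0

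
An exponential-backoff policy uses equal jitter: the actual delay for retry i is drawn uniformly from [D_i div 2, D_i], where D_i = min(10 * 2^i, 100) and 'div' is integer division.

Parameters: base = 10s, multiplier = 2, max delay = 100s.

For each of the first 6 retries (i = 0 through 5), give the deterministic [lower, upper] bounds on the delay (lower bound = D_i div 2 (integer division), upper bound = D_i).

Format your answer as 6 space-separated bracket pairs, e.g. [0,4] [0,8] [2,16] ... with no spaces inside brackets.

Computing bounds per retry:
  i=0: D_i=min(10*2^0,100)=10, bounds=[5,10]
  i=1: D_i=min(10*2^1,100)=20, bounds=[10,20]
  i=2: D_i=min(10*2^2,100)=40, bounds=[20,40]
  i=3: D_i=min(10*2^3,100)=80, bounds=[40,80]
  i=4: D_i=min(10*2^4,100)=100, bounds=[50,100]
  i=5: D_i=min(10*2^5,100)=100, bounds=[50,100]

Answer: [5,10] [10,20] [20,40] [40,80] [50,100] [50,100]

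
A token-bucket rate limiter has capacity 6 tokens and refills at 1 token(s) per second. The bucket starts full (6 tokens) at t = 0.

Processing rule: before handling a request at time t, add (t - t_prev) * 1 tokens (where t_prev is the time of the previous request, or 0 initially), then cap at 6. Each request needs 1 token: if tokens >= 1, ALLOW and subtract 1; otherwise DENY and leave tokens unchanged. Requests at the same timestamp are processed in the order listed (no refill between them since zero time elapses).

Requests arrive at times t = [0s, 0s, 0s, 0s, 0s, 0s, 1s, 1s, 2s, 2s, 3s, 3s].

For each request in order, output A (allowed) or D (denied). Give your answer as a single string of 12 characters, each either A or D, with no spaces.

Answer: AAAAAAADADAD

Derivation:
Simulating step by step:
  req#1 t=0s: ALLOW
  req#2 t=0s: ALLOW
  req#3 t=0s: ALLOW
  req#4 t=0s: ALLOW
  req#5 t=0s: ALLOW
  req#6 t=0s: ALLOW
  req#7 t=1s: ALLOW
  req#8 t=1s: DENY
  req#9 t=2s: ALLOW
  req#10 t=2s: DENY
  req#11 t=3s: ALLOW
  req#12 t=3s: DENY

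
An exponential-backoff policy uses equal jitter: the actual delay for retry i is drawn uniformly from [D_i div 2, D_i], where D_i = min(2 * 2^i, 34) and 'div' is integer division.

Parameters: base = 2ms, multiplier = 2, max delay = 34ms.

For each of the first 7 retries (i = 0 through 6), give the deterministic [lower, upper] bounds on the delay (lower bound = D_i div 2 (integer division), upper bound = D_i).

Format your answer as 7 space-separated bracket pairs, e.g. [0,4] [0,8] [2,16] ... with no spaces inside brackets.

Computing bounds per retry:
  i=0: D_i=min(2*2^0,34)=2, bounds=[1,2]
  i=1: D_i=min(2*2^1,34)=4, bounds=[2,4]
  i=2: D_i=min(2*2^2,34)=8, bounds=[4,8]
  i=3: D_i=min(2*2^3,34)=16, bounds=[8,16]
  i=4: D_i=min(2*2^4,34)=32, bounds=[16,32]
  i=5: D_i=min(2*2^5,34)=34, bounds=[17,34]
  i=6: D_i=min(2*2^6,34)=34, bounds=[17,34]

Answer: [1,2] [2,4] [4,8] [8,16] [16,32] [17,34] [17,34]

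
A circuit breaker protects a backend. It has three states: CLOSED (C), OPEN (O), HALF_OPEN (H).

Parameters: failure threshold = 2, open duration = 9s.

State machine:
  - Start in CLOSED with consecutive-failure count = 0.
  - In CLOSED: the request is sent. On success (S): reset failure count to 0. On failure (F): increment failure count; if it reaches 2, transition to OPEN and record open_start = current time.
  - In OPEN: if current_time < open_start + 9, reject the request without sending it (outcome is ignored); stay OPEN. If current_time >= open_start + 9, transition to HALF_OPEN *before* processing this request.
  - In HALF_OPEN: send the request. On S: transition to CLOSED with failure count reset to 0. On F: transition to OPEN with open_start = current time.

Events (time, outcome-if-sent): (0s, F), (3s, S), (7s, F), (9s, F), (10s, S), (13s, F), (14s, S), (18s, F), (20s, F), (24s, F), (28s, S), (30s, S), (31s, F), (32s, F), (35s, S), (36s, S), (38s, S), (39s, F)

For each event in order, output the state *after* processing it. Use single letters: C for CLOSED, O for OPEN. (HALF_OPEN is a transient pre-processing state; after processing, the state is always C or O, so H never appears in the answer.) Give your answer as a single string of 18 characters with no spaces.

State after each event:
  event#1 t=0s outcome=F: state=CLOSED
  event#2 t=3s outcome=S: state=CLOSED
  event#3 t=7s outcome=F: state=CLOSED
  event#4 t=9s outcome=F: state=OPEN
  event#5 t=10s outcome=S: state=OPEN
  event#6 t=13s outcome=F: state=OPEN
  event#7 t=14s outcome=S: state=OPEN
  event#8 t=18s outcome=F: state=OPEN
  event#9 t=20s outcome=F: state=OPEN
  event#10 t=24s outcome=F: state=OPEN
  event#11 t=28s outcome=S: state=CLOSED
  event#12 t=30s outcome=S: state=CLOSED
  event#13 t=31s outcome=F: state=CLOSED
  event#14 t=32s outcome=F: state=OPEN
  event#15 t=35s outcome=S: state=OPEN
  event#16 t=36s outcome=S: state=OPEN
  event#17 t=38s outcome=S: state=OPEN
  event#18 t=39s outcome=F: state=OPEN

Answer: CCCOOOOOOOCCCOOOOO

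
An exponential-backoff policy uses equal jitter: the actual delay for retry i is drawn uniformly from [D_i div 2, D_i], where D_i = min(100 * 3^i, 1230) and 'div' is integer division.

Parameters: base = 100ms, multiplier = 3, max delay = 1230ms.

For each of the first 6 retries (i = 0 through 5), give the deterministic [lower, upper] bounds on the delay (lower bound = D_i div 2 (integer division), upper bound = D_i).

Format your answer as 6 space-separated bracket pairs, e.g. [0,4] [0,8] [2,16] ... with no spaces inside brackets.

Answer: [50,100] [150,300] [450,900] [615,1230] [615,1230] [615,1230]

Derivation:
Computing bounds per retry:
  i=0: D_i=min(100*3^0,1230)=100, bounds=[50,100]
  i=1: D_i=min(100*3^1,1230)=300, bounds=[150,300]
  i=2: D_i=min(100*3^2,1230)=900, bounds=[450,900]
  i=3: D_i=min(100*3^3,1230)=1230, bounds=[615,1230]
  i=4: D_i=min(100*3^4,1230)=1230, bounds=[615,1230]
  i=5: D_i=min(100*3^5,1230)=1230, bounds=[615,1230]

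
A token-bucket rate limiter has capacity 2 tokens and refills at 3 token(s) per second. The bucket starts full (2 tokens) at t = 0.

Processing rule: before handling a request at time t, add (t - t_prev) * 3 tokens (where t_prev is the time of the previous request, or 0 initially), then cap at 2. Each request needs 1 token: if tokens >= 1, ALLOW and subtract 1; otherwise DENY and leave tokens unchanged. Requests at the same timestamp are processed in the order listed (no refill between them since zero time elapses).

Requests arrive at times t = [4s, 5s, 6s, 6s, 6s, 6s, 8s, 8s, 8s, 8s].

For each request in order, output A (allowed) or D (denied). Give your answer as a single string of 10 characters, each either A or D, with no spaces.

Simulating step by step:
  req#1 t=4s: ALLOW
  req#2 t=5s: ALLOW
  req#3 t=6s: ALLOW
  req#4 t=6s: ALLOW
  req#5 t=6s: DENY
  req#6 t=6s: DENY
  req#7 t=8s: ALLOW
  req#8 t=8s: ALLOW
  req#9 t=8s: DENY
  req#10 t=8s: DENY

Answer: AAAADDAADD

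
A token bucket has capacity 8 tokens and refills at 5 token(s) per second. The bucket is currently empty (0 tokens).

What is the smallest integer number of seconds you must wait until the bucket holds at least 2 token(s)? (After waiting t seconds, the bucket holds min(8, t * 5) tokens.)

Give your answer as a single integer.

Need t * 5 >= 2, so t >= 2/5.
Smallest integer t = ceil(2/5) = 1.

Answer: 1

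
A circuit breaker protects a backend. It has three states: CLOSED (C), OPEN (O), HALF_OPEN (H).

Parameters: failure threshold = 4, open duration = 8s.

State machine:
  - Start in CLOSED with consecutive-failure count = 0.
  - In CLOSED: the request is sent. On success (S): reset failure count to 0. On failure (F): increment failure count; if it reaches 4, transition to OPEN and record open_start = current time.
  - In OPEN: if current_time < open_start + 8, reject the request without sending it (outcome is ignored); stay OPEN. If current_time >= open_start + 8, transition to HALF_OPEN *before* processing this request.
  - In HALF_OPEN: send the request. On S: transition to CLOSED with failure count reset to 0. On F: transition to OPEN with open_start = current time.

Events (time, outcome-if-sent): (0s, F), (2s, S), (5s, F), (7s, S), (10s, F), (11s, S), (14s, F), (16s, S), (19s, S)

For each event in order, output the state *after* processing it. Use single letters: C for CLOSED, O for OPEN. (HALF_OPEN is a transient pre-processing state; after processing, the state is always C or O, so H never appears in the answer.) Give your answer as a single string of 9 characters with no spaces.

State after each event:
  event#1 t=0s outcome=F: state=CLOSED
  event#2 t=2s outcome=S: state=CLOSED
  event#3 t=5s outcome=F: state=CLOSED
  event#4 t=7s outcome=S: state=CLOSED
  event#5 t=10s outcome=F: state=CLOSED
  event#6 t=11s outcome=S: state=CLOSED
  event#7 t=14s outcome=F: state=CLOSED
  event#8 t=16s outcome=S: state=CLOSED
  event#9 t=19s outcome=S: state=CLOSED

Answer: CCCCCCCCC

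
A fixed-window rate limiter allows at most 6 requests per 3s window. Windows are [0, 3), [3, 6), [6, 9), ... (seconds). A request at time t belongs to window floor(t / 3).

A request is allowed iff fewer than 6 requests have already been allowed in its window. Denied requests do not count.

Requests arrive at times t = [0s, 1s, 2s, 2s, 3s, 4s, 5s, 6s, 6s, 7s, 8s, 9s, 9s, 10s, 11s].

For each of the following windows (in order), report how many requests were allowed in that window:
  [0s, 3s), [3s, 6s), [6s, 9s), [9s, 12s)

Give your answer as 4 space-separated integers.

Processing requests:
  req#1 t=0s (window 0): ALLOW
  req#2 t=1s (window 0): ALLOW
  req#3 t=2s (window 0): ALLOW
  req#4 t=2s (window 0): ALLOW
  req#5 t=3s (window 1): ALLOW
  req#6 t=4s (window 1): ALLOW
  req#7 t=5s (window 1): ALLOW
  req#8 t=6s (window 2): ALLOW
  req#9 t=6s (window 2): ALLOW
  req#10 t=7s (window 2): ALLOW
  req#11 t=8s (window 2): ALLOW
  req#12 t=9s (window 3): ALLOW
  req#13 t=9s (window 3): ALLOW
  req#14 t=10s (window 3): ALLOW
  req#15 t=11s (window 3): ALLOW

Allowed counts by window: 4 3 4 4

Answer: 4 3 4 4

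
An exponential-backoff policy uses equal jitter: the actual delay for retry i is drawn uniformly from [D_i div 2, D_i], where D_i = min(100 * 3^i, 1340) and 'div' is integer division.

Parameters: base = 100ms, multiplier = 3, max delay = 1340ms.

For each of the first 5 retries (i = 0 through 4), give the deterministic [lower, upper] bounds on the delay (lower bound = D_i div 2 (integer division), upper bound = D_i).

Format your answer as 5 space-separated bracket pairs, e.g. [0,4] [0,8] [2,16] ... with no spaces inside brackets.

Answer: [50,100] [150,300] [450,900] [670,1340] [670,1340]

Derivation:
Computing bounds per retry:
  i=0: D_i=min(100*3^0,1340)=100, bounds=[50,100]
  i=1: D_i=min(100*3^1,1340)=300, bounds=[150,300]
  i=2: D_i=min(100*3^2,1340)=900, bounds=[450,900]
  i=3: D_i=min(100*3^3,1340)=1340, bounds=[670,1340]
  i=4: D_i=min(100*3^4,1340)=1340, bounds=[670,1340]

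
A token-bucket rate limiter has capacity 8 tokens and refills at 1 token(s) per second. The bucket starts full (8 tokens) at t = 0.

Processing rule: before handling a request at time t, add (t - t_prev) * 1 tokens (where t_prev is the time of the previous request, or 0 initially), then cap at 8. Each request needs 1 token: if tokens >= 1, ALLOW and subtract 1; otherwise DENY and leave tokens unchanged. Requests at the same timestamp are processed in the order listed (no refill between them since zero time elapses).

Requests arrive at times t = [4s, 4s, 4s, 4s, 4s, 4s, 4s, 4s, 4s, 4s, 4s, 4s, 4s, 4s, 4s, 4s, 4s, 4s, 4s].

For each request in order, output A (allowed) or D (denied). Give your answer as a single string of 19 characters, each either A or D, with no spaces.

Simulating step by step:
  req#1 t=4s: ALLOW
  req#2 t=4s: ALLOW
  req#3 t=4s: ALLOW
  req#4 t=4s: ALLOW
  req#5 t=4s: ALLOW
  req#6 t=4s: ALLOW
  req#7 t=4s: ALLOW
  req#8 t=4s: ALLOW
  req#9 t=4s: DENY
  req#10 t=4s: DENY
  req#11 t=4s: DENY
  req#12 t=4s: DENY
  req#13 t=4s: DENY
  req#14 t=4s: DENY
  req#15 t=4s: DENY
  req#16 t=4s: DENY
  req#17 t=4s: DENY
  req#18 t=4s: DENY
  req#19 t=4s: DENY

Answer: AAAAAAAADDDDDDDDDDD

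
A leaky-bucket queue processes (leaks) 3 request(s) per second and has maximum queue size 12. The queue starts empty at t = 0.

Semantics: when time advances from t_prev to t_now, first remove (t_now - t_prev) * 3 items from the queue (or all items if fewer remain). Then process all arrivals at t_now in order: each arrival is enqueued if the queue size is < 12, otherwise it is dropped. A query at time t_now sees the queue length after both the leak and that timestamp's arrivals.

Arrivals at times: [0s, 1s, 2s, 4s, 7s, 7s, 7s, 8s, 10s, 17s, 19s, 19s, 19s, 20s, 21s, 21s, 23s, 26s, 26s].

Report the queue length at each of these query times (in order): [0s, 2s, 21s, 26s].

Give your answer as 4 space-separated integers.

Queue lengths at query times:
  query t=0s: backlog = 1
  query t=2s: backlog = 1
  query t=21s: backlog = 2
  query t=26s: backlog = 2

Answer: 1 1 2 2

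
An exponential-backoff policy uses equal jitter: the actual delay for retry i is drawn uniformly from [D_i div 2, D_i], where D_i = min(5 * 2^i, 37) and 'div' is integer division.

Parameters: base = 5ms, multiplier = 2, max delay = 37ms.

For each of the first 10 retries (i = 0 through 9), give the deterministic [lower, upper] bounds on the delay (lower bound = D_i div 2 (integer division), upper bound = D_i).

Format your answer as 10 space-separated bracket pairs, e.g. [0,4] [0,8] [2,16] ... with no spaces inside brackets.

Answer: [2,5] [5,10] [10,20] [18,37] [18,37] [18,37] [18,37] [18,37] [18,37] [18,37]

Derivation:
Computing bounds per retry:
  i=0: D_i=min(5*2^0,37)=5, bounds=[2,5]
  i=1: D_i=min(5*2^1,37)=10, bounds=[5,10]
  i=2: D_i=min(5*2^2,37)=20, bounds=[10,20]
  i=3: D_i=min(5*2^3,37)=37, bounds=[18,37]
  i=4: D_i=min(5*2^4,37)=37, bounds=[18,37]
  i=5: D_i=min(5*2^5,37)=37, bounds=[18,37]
  i=6: D_i=min(5*2^6,37)=37, bounds=[18,37]
  i=7: D_i=min(5*2^7,37)=37, bounds=[18,37]
  i=8: D_i=min(5*2^8,37)=37, bounds=[18,37]
  i=9: D_i=min(5*2^9,37)=37, bounds=[18,37]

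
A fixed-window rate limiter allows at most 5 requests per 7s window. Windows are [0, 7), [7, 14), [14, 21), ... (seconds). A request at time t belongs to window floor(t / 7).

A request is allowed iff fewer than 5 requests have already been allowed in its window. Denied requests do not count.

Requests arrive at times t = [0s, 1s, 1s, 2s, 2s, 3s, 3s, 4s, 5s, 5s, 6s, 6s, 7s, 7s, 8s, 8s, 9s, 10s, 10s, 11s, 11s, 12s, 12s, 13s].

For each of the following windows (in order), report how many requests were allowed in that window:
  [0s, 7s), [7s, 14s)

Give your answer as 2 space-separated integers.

Processing requests:
  req#1 t=0s (window 0): ALLOW
  req#2 t=1s (window 0): ALLOW
  req#3 t=1s (window 0): ALLOW
  req#4 t=2s (window 0): ALLOW
  req#5 t=2s (window 0): ALLOW
  req#6 t=3s (window 0): DENY
  req#7 t=3s (window 0): DENY
  req#8 t=4s (window 0): DENY
  req#9 t=5s (window 0): DENY
  req#10 t=5s (window 0): DENY
  req#11 t=6s (window 0): DENY
  req#12 t=6s (window 0): DENY
  req#13 t=7s (window 1): ALLOW
  req#14 t=7s (window 1): ALLOW
  req#15 t=8s (window 1): ALLOW
  req#16 t=8s (window 1): ALLOW
  req#17 t=9s (window 1): ALLOW
  req#18 t=10s (window 1): DENY
  req#19 t=10s (window 1): DENY
  req#20 t=11s (window 1): DENY
  req#21 t=11s (window 1): DENY
  req#22 t=12s (window 1): DENY
  req#23 t=12s (window 1): DENY
  req#24 t=13s (window 1): DENY

Allowed counts by window: 5 5

Answer: 5 5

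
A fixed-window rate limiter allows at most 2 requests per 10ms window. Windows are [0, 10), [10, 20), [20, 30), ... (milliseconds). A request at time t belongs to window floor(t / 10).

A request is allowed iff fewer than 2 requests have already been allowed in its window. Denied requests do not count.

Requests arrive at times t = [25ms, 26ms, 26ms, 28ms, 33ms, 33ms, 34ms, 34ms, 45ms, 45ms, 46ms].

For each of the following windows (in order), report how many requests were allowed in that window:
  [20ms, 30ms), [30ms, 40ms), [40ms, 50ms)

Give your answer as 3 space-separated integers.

Answer: 2 2 2

Derivation:
Processing requests:
  req#1 t=25ms (window 2): ALLOW
  req#2 t=26ms (window 2): ALLOW
  req#3 t=26ms (window 2): DENY
  req#4 t=28ms (window 2): DENY
  req#5 t=33ms (window 3): ALLOW
  req#6 t=33ms (window 3): ALLOW
  req#7 t=34ms (window 3): DENY
  req#8 t=34ms (window 3): DENY
  req#9 t=45ms (window 4): ALLOW
  req#10 t=45ms (window 4): ALLOW
  req#11 t=46ms (window 4): DENY

Allowed counts by window: 2 2 2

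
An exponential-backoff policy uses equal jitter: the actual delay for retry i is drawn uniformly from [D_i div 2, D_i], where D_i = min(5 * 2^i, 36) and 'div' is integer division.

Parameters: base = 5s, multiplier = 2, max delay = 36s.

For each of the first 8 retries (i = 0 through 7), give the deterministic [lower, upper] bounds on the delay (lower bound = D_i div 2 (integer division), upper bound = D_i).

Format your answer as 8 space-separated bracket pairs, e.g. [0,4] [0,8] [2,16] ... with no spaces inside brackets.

Computing bounds per retry:
  i=0: D_i=min(5*2^0,36)=5, bounds=[2,5]
  i=1: D_i=min(5*2^1,36)=10, bounds=[5,10]
  i=2: D_i=min(5*2^2,36)=20, bounds=[10,20]
  i=3: D_i=min(5*2^3,36)=36, bounds=[18,36]
  i=4: D_i=min(5*2^4,36)=36, bounds=[18,36]
  i=5: D_i=min(5*2^5,36)=36, bounds=[18,36]
  i=6: D_i=min(5*2^6,36)=36, bounds=[18,36]
  i=7: D_i=min(5*2^7,36)=36, bounds=[18,36]

Answer: [2,5] [5,10] [10,20] [18,36] [18,36] [18,36] [18,36] [18,36]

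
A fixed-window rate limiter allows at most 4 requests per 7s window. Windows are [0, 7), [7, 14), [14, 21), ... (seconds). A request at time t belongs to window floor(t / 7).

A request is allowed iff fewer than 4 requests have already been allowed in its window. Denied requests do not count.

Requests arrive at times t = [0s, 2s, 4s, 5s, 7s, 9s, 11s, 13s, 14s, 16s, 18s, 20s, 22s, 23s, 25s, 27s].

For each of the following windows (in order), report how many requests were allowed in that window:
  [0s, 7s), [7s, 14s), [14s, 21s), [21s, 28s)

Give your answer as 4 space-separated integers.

Answer: 4 4 4 4

Derivation:
Processing requests:
  req#1 t=0s (window 0): ALLOW
  req#2 t=2s (window 0): ALLOW
  req#3 t=4s (window 0): ALLOW
  req#4 t=5s (window 0): ALLOW
  req#5 t=7s (window 1): ALLOW
  req#6 t=9s (window 1): ALLOW
  req#7 t=11s (window 1): ALLOW
  req#8 t=13s (window 1): ALLOW
  req#9 t=14s (window 2): ALLOW
  req#10 t=16s (window 2): ALLOW
  req#11 t=18s (window 2): ALLOW
  req#12 t=20s (window 2): ALLOW
  req#13 t=22s (window 3): ALLOW
  req#14 t=23s (window 3): ALLOW
  req#15 t=25s (window 3): ALLOW
  req#16 t=27s (window 3): ALLOW

Allowed counts by window: 4 4 4 4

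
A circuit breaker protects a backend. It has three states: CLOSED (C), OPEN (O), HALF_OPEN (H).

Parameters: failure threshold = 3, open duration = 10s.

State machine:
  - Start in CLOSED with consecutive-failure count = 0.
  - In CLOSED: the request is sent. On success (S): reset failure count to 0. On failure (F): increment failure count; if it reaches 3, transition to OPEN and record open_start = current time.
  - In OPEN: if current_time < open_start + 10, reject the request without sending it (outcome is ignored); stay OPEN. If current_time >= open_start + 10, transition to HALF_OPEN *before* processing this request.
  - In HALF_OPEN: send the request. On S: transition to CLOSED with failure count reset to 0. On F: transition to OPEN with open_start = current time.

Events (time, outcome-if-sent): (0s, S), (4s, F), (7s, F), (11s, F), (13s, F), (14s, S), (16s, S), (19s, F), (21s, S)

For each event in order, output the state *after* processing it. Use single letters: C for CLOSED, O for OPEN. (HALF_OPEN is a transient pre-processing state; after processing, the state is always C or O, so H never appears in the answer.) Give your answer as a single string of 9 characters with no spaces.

Answer: CCCOOOOOC

Derivation:
State after each event:
  event#1 t=0s outcome=S: state=CLOSED
  event#2 t=4s outcome=F: state=CLOSED
  event#3 t=7s outcome=F: state=CLOSED
  event#4 t=11s outcome=F: state=OPEN
  event#5 t=13s outcome=F: state=OPEN
  event#6 t=14s outcome=S: state=OPEN
  event#7 t=16s outcome=S: state=OPEN
  event#8 t=19s outcome=F: state=OPEN
  event#9 t=21s outcome=S: state=CLOSED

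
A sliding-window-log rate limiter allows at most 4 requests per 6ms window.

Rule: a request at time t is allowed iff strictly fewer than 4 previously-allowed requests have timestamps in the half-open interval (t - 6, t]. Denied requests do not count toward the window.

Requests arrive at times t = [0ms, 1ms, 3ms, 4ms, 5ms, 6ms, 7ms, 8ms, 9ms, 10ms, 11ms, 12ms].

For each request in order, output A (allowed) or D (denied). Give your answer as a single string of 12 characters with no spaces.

Tracking allowed requests in the window:
  req#1 t=0ms: ALLOW
  req#2 t=1ms: ALLOW
  req#3 t=3ms: ALLOW
  req#4 t=4ms: ALLOW
  req#5 t=5ms: DENY
  req#6 t=6ms: ALLOW
  req#7 t=7ms: ALLOW
  req#8 t=8ms: DENY
  req#9 t=9ms: ALLOW
  req#10 t=10ms: ALLOW
  req#11 t=11ms: DENY
  req#12 t=12ms: ALLOW

Answer: AAAADAADAADA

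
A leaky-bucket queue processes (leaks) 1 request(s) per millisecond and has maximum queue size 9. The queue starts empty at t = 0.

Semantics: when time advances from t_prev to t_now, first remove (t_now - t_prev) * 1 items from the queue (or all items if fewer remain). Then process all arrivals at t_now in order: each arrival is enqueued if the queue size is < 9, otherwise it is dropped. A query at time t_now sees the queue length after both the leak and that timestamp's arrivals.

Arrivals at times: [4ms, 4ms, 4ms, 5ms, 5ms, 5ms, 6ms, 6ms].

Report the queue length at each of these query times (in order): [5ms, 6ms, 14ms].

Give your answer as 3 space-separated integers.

Queue lengths at query times:
  query t=5ms: backlog = 5
  query t=6ms: backlog = 6
  query t=14ms: backlog = 0

Answer: 5 6 0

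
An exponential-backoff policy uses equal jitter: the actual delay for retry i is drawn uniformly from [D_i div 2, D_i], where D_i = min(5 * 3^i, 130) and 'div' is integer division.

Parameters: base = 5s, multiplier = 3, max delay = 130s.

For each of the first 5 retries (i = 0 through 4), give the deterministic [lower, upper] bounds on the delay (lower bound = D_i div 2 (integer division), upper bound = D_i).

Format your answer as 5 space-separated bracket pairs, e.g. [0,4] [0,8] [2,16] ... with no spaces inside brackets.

Answer: [2,5] [7,15] [22,45] [65,130] [65,130]

Derivation:
Computing bounds per retry:
  i=0: D_i=min(5*3^0,130)=5, bounds=[2,5]
  i=1: D_i=min(5*3^1,130)=15, bounds=[7,15]
  i=2: D_i=min(5*3^2,130)=45, bounds=[22,45]
  i=3: D_i=min(5*3^3,130)=130, bounds=[65,130]
  i=4: D_i=min(5*3^4,130)=130, bounds=[65,130]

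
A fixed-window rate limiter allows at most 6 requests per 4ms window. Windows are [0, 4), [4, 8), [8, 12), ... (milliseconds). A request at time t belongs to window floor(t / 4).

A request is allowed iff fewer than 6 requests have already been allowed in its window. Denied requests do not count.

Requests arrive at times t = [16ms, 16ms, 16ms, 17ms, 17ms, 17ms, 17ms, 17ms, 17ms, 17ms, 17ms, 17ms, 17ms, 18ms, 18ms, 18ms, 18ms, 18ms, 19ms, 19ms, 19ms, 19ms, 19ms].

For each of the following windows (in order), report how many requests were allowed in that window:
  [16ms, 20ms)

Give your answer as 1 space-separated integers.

Processing requests:
  req#1 t=16ms (window 4): ALLOW
  req#2 t=16ms (window 4): ALLOW
  req#3 t=16ms (window 4): ALLOW
  req#4 t=17ms (window 4): ALLOW
  req#5 t=17ms (window 4): ALLOW
  req#6 t=17ms (window 4): ALLOW
  req#7 t=17ms (window 4): DENY
  req#8 t=17ms (window 4): DENY
  req#9 t=17ms (window 4): DENY
  req#10 t=17ms (window 4): DENY
  req#11 t=17ms (window 4): DENY
  req#12 t=17ms (window 4): DENY
  req#13 t=17ms (window 4): DENY
  req#14 t=18ms (window 4): DENY
  req#15 t=18ms (window 4): DENY
  req#16 t=18ms (window 4): DENY
  req#17 t=18ms (window 4): DENY
  req#18 t=18ms (window 4): DENY
  req#19 t=19ms (window 4): DENY
  req#20 t=19ms (window 4): DENY
  req#21 t=19ms (window 4): DENY
  req#22 t=19ms (window 4): DENY
  req#23 t=19ms (window 4): DENY

Allowed counts by window: 6

Answer: 6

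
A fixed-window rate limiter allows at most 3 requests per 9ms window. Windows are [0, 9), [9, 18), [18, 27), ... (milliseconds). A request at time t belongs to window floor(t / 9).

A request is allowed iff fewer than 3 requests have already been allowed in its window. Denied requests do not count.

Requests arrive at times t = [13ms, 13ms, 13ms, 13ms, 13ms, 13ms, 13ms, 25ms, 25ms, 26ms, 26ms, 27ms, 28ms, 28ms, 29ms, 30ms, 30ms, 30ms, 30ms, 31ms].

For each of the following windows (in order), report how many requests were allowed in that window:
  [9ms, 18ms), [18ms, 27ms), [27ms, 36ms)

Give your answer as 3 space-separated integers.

Processing requests:
  req#1 t=13ms (window 1): ALLOW
  req#2 t=13ms (window 1): ALLOW
  req#3 t=13ms (window 1): ALLOW
  req#4 t=13ms (window 1): DENY
  req#5 t=13ms (window 1): DENY
  req#6 t=13ms (window 1): DENY
  req#7 t=13ms (window 1): DENY
  req#8 t=25ms (window 2): ALLOW
  req#9 t=25ms (window 2): ALLOW
  req#10 t=26ms (window 2): ALLOW
  req#11 t=26ms (window 2): DENY
  req#12 t=27ms (window 3): ALLOW
  req#13 t=28ms (window 3): ALLOW
  req#14 t=28ms (window 3): ALLOW
  req#15 t=29ms (window 3): DENY
  req#16 t=30ms (window 3): DENY
  req#17 t=30ms (window 3): DENY
  req#18 t=30ms (window 3): DENY
  req#19 t=30ms (window 3): DENY
  req#20 t=31ms (window 3): DENY

Allowed counts by window: 3 3 3

Answer: 3 3 3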